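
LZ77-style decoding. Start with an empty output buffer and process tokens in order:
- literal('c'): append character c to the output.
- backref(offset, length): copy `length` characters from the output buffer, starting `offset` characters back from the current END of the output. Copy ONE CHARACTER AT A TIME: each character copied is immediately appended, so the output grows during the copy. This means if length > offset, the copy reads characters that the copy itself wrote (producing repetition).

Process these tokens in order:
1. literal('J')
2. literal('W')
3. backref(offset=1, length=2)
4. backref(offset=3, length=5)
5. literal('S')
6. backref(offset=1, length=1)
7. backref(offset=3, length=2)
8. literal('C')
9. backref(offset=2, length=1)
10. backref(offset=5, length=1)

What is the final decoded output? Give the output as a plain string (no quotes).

Answer: JWWWWWWWWSSWSCSS

Derivation:
Token 1: literal('J'). Output: "J"
Token 2: literal('W'). Output: "JW"
Token 3: backref(off=1, len=2) (overlapping!). Copied 'WW' from pos 1. Output: "JWWW"
Token 4: backref(off=3, len=5) (overlapping!). Copied 'WWWWW' from pos 1. Output: "JWWWWWWWW"
Token 5: literal('S'). Output: "JWWWWWWWWS"
Token 6: backref(off=1, len=1). Copied 'S' from pos 9. Output: "JWWWWWWWWSS"
Token 7: backref(off=3, len=2). Copied 'WS' from pos 8. Output: "JWWWWWWWWSSWS"
Token 8: literal('C'). Output: "JWWWWWWWWSSWSC"
Token 9: backref(off=2, len=1). Copied 'S' from pos 12. Output: "JWWWWWWWWSSWSCS"
Token 10: backref(off=5, len=1). Copied 'S' from pos 10. Output: "JWWWWWWWWSSWSCSS"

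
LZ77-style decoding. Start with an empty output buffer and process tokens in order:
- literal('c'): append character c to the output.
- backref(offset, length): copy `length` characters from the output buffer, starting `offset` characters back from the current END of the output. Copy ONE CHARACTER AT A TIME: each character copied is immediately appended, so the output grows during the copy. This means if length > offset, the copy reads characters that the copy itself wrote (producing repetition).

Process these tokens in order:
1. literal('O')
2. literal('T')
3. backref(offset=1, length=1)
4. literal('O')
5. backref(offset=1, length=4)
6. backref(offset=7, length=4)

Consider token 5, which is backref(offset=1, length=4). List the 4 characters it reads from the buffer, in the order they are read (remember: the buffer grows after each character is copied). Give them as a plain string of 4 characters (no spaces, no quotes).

Answer: OOOO

Derivation:
Token 1: literal('O'). Output: "O"
Token 2: literal('T'). Output: "OT"
Token 3: backref(off=1, len=1). Copied 'T' from pos 1. Output: "OTT"
Token 4: literal('O'). Output: "OTTO"
Token 5: backref(off=1, len=4). Buffer before: "OTTO" (len 4)
  byte 1: read out[3]='O', append. Buffer now: "OTTOO"
  byte 2: read out[4]='O', append. Buffer now: "OTTOOO"
  byte 3: read out[5]='O', append. Buffer now: "OTTOOOO"
  byte 4: read out[6]='O', append. Buffer now: "OTTOOOOO"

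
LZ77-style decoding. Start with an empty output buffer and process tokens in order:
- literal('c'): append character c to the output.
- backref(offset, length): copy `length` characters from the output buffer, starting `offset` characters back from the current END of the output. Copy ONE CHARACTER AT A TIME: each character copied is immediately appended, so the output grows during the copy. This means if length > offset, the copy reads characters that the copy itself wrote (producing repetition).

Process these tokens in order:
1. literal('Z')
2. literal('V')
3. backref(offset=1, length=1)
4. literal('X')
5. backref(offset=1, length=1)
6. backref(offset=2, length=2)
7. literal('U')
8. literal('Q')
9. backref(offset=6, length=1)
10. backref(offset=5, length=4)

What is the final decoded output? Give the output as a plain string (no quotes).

Token 1: literal('Z'). Output: "Z"
Token 2: literal('V'). Output: "ZV"
Token 3: backref(off=1, len=1). Copied 'V' from pos 1. Output: "ZVV"
Token 4: literal('X'). Output: "ZVVX"
Token 5: backref(off=1, len=1). Copied 'X' from pos 3. Output: "ZVVXX"
Token 6: backref(off=2, len=2). Copied 'XX' from pos 3. Output: "ZVVXXXX"
Token 7: literal('U'). Output: "ZVVXXXXU"
Token 8: literal('Q'). Output: "ZVVXXXXUQ"
Token 9: backref(off=6, len=1). Copied 'X' from pos 3. Output: "ZVVXXXXUQX"
Token 10: backref(off=5, len=4). Copied 'XXUQ' from pos 5. Output: "ZVVXXXXUQXXXUQ"

Answer: ZVVXXXXUQXXXUQ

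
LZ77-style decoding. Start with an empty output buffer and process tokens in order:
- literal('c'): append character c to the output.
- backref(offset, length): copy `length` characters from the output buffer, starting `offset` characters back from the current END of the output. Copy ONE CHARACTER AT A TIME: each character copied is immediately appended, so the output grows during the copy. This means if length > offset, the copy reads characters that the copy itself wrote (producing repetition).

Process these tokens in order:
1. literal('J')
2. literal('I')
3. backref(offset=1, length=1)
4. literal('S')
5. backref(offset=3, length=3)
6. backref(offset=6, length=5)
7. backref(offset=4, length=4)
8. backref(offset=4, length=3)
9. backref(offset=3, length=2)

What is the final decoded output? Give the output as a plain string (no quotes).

Answer: JIISIISIISIIISIIISIIS

Derivation:
Token 1: literal('J'). Output: "J"
Token 2: literal('I'). Output: "JI"
Token 3: backref(off=1, len=1). Copied 'I' from pos 1. Output: "JII"
Token 4: literal('S'). Output: "JIIS"
Token 5: backref(off=3, len=3). Copied 'IIS' from pos 1. Output: "JIISIIS"
Token 6: backref(off=6, len=5). Copied 'IISII' from pos 1. Output: "JIISIISIISII"
Token 7: backref(off=4, len=4). Copied 'ISII' from pos 8. Output: "JIISIISIISIIISII"
Token 8: backref(off=4, len=3). Copied 'ISI' from pos 12. Output: "JIISIISIISIIISIIISI"
Token 9: backref(off=3, len=2). Copied 'IS' from pos 16. Output: "JIISIISIISIIISIIISIIS"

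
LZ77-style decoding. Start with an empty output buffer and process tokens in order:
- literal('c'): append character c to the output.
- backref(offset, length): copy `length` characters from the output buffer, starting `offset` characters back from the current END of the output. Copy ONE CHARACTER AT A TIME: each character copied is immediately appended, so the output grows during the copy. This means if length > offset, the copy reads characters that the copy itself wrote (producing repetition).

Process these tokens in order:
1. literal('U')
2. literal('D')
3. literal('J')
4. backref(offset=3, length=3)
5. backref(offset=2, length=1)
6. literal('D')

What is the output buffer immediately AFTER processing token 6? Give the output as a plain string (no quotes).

Answer: UDJUDJDD

Derivation:
Token 1: literal('U'). Output: "U"
Token 2: literal('D'). Output: "UD"
Token 3: literal('J'). Output: "UDJ"
Token 4: backref(off=3, len=3). Copied 'UDJ' from pos 0. Output: "UDJUDJ"
Token 5: backref(off=2, len=1). Copied 'D' from pos 4. Output: "UDJUDJD"
Token 6: literal('D'). Output: "UDJUDJDD"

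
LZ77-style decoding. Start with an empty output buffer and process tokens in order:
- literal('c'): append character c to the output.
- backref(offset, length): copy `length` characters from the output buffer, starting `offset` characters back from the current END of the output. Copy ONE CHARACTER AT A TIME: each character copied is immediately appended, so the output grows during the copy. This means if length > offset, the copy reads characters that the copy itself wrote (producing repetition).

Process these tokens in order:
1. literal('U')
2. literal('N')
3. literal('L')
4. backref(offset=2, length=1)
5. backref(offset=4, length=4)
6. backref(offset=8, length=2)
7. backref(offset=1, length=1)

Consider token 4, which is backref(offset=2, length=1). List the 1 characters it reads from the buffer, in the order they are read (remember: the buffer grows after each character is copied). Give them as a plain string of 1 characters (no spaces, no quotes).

Answer: N

Derivation:
Token 1: literal('U'). Output: "U"
Token 2: literal('N'). Output: "UN"
Token 3: literal('L'). Output: "UNL"
Token 4: backref(off=2, len=1). Buffer before: "UNL" (len 3)
  byte 1: read out[1]='N', append. Buffer now: "UNLN"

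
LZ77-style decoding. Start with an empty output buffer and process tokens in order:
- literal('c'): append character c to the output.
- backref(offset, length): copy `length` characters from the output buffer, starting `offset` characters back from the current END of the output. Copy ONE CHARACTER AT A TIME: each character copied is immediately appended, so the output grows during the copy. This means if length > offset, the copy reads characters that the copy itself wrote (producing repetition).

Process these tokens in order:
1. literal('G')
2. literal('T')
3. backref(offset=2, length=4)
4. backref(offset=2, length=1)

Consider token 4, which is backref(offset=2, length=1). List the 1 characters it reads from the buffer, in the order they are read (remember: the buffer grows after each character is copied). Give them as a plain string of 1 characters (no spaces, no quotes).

Answer: G

Derivation:
Token 1: literal('G'). Output: "G"
Token 2: literal('T'). Output: "GT"
Token 3: backref(off=2, len=4) (overlapping!). Copied 'GTGT' from pos 0. Output: "GTGTGT"
Token 4: backref(off=2, len=1). Buffer before: "GTGTGT" (len 6)
  byte 1: read out[4]='G', append. Buffer now: "GTGTGTG"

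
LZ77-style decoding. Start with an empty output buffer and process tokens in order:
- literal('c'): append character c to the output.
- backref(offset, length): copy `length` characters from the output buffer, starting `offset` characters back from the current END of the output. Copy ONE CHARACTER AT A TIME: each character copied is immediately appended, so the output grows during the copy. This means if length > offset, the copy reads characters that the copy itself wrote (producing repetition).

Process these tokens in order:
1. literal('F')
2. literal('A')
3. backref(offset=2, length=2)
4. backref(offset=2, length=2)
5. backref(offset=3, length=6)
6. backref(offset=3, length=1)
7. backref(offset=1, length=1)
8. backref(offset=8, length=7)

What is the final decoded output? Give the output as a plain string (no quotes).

Token 1: literal('F'). Output: "F"
Token 2: literal('A'). Output: "FA"
Token 3: backref(off=2, len=2). Copied 'FA' from pos 0. Output: "FAFA"
Token 4: backref(off=2, len=2). Copied 'FA' from pos 2. Output: "FAFAFA"
Token 5: backref(off=3, len=6) (overlapping!). Copied 'AFAAFA' from pos 3. Output: "FAFAFAAFAAFA"
Token 6: backref(off=3, len=1). Copied 'A' from pos 9. Output: "FAFAFAAFAAFAA"
Token 7: backref(off=1, len=1). Copied 'A' from pos 12. Output: "FAFAFAAFAAFAAA"
Token 8: backref(off=8, len=7). Copied 'AFAAFAA' from pos 6. Output: "FAFAFAAFAAFAAAAFAAFAA"

Answer: FAFAFAAFAAFAAAAFAAFAA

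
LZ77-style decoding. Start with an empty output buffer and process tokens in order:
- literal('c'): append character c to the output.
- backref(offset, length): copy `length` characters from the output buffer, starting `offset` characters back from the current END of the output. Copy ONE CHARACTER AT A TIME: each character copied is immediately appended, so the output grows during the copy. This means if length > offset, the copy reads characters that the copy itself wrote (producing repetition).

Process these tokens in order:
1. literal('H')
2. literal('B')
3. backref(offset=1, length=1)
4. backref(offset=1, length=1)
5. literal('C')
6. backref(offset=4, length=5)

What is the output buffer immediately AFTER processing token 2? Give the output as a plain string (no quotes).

Token 1: literal('H'). Output: "H"
Token 2: literal('B'). Output: "HB"

Answer: HB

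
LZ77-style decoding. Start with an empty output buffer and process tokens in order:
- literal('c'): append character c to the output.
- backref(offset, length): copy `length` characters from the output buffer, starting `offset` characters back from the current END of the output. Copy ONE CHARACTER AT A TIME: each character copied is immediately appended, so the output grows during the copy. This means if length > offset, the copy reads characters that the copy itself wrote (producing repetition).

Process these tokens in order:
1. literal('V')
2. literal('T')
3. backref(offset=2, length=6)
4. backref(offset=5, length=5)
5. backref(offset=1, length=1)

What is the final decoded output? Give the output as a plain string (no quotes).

Token 1: literal('V'). Output: "V"
Token 2: literal('T'). Output: "VT"
Token 3: backref(off=2, len=6) (overlapping!). Copied 'VTVTVT' from pos 0. Output: "VTVTVTVT"
Token 4: backref(off=5, len=5). Copied 'TVTVT' from pos 3. Output: "VTVTVTVTTVTVT"
Token 5: backref(off=1, len=1). Copied 'T' from pos 12. Output: "VTVTVTVTTVTVTT"

Answer: VTVTVTVTTVTVTT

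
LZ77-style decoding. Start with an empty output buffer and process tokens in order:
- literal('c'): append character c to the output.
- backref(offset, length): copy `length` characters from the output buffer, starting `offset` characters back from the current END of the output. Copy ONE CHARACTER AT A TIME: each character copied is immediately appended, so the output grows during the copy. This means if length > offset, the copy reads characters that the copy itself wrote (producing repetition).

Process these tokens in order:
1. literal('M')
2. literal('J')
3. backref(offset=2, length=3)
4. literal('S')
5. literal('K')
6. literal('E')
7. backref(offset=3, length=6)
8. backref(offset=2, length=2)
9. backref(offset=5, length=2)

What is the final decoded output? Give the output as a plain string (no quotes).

Token 1: literal('M'). Output: "M"
Token 2: literal('J'). Output: "MJ"
Token 3: backref(off=2, len=3) (overlapping!). Copied 'MJM' from pos 0. Output: "MJMJM"
Token 4: literal('S'). Output: "MJMJMS"
Token 5: literal('K'). Output: "MJMJMSK"
Token 6: literal('E'). Output: "MJMJMSKE"
Token 7: backref(off=3, len=6) (overlapping!). Copied 'SKESKE' from pos 5. Output: "MJMJMSKESKESKE"
Token 8: backref(off=2, len=2). Copied 'KE' from pos 12. Output: "MJMJMSKESKESKEKE"
Token 9: backref(off=5, len=2). Copied 'SK' from pos 11. Output: "MJMJMSKESKESKEKESK"

Answer: MJMJMSKESKESKEKESK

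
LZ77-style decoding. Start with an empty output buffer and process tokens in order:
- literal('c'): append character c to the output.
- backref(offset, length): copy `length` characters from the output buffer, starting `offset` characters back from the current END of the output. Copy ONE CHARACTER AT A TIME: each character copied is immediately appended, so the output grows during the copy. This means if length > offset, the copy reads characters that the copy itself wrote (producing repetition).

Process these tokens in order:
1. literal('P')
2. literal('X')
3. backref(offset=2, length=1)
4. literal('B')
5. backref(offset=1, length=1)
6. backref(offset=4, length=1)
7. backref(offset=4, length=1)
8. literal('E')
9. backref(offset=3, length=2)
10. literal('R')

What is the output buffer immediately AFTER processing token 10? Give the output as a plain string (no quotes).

Token 1: literal('P'). Output: "P"
Token 2: literal('X'). Output: "PX"
Token 3: backref(off=2, len=1). Copied 'P' from pos 0. Output: "PXP"
Token 4: literal('B'). Output: "PXPB"
Token 5: backref(off=1, len=1). Copied 'B' from pos 3. Output: "PXPBB"
Token 6: backref(off=4, len=1). Copied 'X' from pos 1. Output: "PXPBBX"
Token 7: backref(off=4, len=1). Copied 'P' from pos 2. Output: "PXPBBXP"
Token 8: literal('E'). Output: "PXPBBXPE"
Token 9: backref(off=3, len=2). Copied 'XP' from pos 5. Output: "PXPBBXPEXP"
Token 10: literal('R'). Output: "PXPBBXPEXPR"

Answer: PXPBBXPEXPR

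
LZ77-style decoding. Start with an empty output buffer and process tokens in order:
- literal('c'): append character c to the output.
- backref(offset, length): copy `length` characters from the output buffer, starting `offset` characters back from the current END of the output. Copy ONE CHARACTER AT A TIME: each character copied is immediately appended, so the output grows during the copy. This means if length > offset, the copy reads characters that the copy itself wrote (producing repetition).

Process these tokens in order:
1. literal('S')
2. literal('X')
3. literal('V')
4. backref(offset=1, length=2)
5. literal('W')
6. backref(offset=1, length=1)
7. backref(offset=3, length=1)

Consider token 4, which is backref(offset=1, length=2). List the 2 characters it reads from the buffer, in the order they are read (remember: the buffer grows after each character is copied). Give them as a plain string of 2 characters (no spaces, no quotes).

Answer: VV

Derivation:
Token 1: literal('S'). Output: "S"
Token 2: literal('X'). Output: "SX"
Token 3: literal('V'). Output: "SXV"
Token 4: backref(off=1, len=2). Buffer before: "SXV" (len 3)
  byte 1: read out[2]='V', append. Buffer now: "SXVV"
  byte 2: read out[3]='V', append. Buffer now: "SXVVV"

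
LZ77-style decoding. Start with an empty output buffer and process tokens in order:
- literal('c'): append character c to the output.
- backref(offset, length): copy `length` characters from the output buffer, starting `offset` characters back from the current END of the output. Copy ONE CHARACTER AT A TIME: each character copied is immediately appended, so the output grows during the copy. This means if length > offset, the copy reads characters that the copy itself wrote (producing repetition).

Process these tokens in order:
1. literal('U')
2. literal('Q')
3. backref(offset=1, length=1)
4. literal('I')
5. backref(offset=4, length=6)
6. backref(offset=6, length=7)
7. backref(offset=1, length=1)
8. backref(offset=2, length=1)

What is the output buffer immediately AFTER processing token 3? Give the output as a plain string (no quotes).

Answer: UQQ

Derivation:
Token 1: literal('U'). Output: "U"
Token 2: literal('Q'). Output: "UQ"
Token 3: backref(off=1, len=1). Copied 'Q' from pos 1. Output: "UQQ"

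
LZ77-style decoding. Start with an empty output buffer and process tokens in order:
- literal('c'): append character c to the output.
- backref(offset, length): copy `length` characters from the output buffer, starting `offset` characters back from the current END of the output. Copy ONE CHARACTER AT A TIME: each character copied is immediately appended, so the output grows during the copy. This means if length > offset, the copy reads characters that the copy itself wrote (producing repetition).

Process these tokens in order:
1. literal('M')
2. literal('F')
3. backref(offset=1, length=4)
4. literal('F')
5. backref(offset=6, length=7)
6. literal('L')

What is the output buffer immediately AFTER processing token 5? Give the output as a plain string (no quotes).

Answer: MFFFFFFFFFFFFF

Derivation:
Token 1: literal('M'). Output: "M"
Token 2: literal('F'). Output: "MF"
Token 3: backref(off=1, len=4) (overlapping!). Copied 'FFFF' from pos 1. Output: "MFFFFF"
Token 4: literal('F'). Output: "MFFFFFF"
Token 5: backref(off=6, len=7) (overlapping!). Copied 'FFFFFFF' from pos 1. Output: "MFFFFFFFFFFFFF"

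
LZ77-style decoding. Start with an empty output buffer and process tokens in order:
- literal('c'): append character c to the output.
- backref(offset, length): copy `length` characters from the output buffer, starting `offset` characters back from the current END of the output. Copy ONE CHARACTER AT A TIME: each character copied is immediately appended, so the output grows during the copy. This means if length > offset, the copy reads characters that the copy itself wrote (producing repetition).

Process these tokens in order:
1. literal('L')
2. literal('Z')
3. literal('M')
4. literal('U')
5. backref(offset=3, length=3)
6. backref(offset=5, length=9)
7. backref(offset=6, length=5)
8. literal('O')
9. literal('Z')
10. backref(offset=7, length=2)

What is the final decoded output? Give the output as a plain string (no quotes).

Token 1: literal('L'). Output: "L"
Token 2: literal('Z'). Output: "LZ"
Token 3: literal('M'). Output: "LZM"
Token 4: literal('U'). Output: "LZMU"
Token 5: backref(off=3, len=3). Copied 'ZMU' from pos 1. Output: "LZMUZMU"
Token 6: backref(off=5, len=9) (overlapping!). Copied 'MUZMUMUZM' from pos 2. Output: "LZMUZMUMUZMUMUZM"
Token 7: backref(off=6, len=5). Copied 'MUMUZ' from pos 10. Output: "LZMUZMUMUZMUMUZMMUMUZ"
Token 8: literal('O'). Output: "LZMUZMUMUZMUMUZMMUMUZO"
Token 9: literal('Z'). Output: "LZMUZMUMUZMUMUZMMUMUZOZ"
Token 10: backref(off=7, len=2). Copied 'MU' from pos 16. Output: "LZMUZMUMUZMUMUZMMUMUZOZMU"

Answer: LZMUZMUMUZMUMUZMMUMUZOZMU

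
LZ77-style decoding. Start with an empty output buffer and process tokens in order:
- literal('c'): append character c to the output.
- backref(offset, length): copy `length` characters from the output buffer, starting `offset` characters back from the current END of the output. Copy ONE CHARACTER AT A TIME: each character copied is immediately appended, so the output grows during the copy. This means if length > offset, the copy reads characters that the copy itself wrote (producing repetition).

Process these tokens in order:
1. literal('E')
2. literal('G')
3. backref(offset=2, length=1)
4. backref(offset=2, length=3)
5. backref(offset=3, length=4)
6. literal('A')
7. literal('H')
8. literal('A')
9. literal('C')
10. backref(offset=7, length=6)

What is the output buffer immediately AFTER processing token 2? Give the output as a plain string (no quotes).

Answer: EG

Derivation:
Token 1: literal('E'). Output: "E"
Token 2: literal('G'). Output: "EG"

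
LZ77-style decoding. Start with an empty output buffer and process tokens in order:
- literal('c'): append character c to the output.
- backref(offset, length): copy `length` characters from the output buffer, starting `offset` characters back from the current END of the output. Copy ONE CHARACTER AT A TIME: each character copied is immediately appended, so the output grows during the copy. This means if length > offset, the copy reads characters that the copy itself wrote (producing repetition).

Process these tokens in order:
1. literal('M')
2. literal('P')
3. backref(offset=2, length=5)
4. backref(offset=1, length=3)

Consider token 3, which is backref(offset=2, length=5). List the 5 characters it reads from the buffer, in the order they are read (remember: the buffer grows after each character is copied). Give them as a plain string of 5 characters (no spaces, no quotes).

Answer: MPMPM

Derivation:
Token 1: literal('M'). Output: "M"
Token 2: literal('P'). Output: "MP"
Token 3: backref(off=2, len=5). Buffer before: "MP" (len 2)
  byte 1: read out[0]='M', append. Buffer now: "MPM"
  byte 2: read out[1]='P', append. Buffer now: "MPMP"
  byte 3: read out[2]='M', append. Buffer now: "MPMPM"
  byte 4: read out[3]='P', append. Buffer now: "MPMPMP"
  byte 5: read out[4]='M', append. Buffer now: "MPMPMPM"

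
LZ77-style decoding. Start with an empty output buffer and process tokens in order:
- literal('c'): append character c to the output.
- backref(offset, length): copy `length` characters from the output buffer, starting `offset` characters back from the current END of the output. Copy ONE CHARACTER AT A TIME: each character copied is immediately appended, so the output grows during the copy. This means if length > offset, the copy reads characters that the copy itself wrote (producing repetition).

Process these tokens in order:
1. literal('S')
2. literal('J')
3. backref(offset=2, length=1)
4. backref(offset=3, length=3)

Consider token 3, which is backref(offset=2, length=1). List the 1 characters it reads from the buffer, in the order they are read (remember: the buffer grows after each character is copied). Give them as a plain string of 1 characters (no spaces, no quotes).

Token 1: literal('S'). Output: "S"
Token 2: literal('J'). Output: "SJ"
Token 3: backref(off=2, len=1). Buffer before: "SJ" (len 2)
  byte 1: read out[0]='S', append. Buffer now: "SJS"

Answer: S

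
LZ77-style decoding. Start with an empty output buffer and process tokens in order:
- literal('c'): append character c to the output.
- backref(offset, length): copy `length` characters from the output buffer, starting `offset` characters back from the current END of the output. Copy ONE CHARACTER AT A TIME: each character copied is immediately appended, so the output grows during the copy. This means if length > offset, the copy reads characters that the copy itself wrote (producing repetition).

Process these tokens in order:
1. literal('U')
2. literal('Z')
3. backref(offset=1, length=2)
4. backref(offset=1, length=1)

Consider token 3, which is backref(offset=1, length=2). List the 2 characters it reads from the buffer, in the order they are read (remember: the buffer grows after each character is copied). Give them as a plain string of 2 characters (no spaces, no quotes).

Token 1: literal('U'). Output: "U"
Token 2: literal('Z'). Output: "UZ"
Token 3: backref(off=1, len=2). Buffer before: "UZ" (len 2)
  byte 1: read out[1]='Z', append. Buffer now: "UZZ"
  byte 2: read out[2]='Z', append. Buffer now: "UZZZ"

Answer: ZZ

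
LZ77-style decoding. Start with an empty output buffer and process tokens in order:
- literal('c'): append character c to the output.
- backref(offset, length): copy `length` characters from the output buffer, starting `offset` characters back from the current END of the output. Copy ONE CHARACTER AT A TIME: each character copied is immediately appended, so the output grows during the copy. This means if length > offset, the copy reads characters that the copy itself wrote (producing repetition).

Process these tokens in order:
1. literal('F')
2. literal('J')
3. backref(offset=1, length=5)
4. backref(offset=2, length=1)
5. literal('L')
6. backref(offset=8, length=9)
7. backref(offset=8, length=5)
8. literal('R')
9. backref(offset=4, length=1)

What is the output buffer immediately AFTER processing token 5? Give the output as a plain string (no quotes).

Answer: FJJJJJJJL

Derivation:
Token 1: literal('F'). Output: "F"
Token 2: literal('J'). Output: "FJ"
Token 3: backref(off=1, len=5) (overlapping!). Copied 'JJJJJ' from pos 1. Output: "FJJJJJJ"
Token 4: backref(off=2, len=1). Copied 'J' from pos 5. Output: "FJJJJJJJ"
Token 5: literal('L'). Output: "FJJJJJJJL"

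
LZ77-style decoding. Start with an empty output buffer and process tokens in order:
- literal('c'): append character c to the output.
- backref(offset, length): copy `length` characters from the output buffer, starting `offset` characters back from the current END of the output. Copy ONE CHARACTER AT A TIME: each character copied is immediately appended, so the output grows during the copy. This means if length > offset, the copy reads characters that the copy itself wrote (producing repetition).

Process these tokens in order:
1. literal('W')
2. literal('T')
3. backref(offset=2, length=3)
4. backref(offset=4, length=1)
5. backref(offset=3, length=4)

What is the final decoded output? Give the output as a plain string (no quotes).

Token 1: literal('W'). Output: "W"
Token 2: literal('T'). Output: "WT"
Token 3: backref(off=2, len=3) (overlapping!). Copied 'WTW' from pos 0. Output: "WTWTW"
Token 4: backref(off=4, len=1). Copied 'T' from pos 1. Output: "WTWTWT"
Token 5: backref(off=3, len=4) (overlapping!). Copied 'TWTT' from pos 3. Output: "WTWTWTTWTT"

Answer: WTWTWTTWTT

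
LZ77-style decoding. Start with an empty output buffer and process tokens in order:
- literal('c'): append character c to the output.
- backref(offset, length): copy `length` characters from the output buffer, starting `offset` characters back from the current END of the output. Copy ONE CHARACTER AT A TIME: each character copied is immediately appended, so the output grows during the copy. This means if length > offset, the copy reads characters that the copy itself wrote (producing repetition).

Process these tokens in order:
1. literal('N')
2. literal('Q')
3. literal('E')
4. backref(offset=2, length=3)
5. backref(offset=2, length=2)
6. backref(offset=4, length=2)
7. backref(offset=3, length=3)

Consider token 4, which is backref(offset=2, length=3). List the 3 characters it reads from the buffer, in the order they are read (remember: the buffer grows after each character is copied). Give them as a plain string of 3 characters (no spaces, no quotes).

Token 1: literal('N'). Output: "N"
Token 2: literal('Q'). Output: "NQ"
Token 3: literal('E'). Output: "NQE"
Token 4: backref(off=2, len=3). Buffer before: "NQE" (len 3)
  byte 1: read out[1]='Q', append. Buffer now: "NQEQ"
  byte 2: read out[2]='E', append. Buffer now: "NQEQE"
  byte 3: read out[3]='Q', append. Buffer now: "NQEQEQ"

Answer: QEQ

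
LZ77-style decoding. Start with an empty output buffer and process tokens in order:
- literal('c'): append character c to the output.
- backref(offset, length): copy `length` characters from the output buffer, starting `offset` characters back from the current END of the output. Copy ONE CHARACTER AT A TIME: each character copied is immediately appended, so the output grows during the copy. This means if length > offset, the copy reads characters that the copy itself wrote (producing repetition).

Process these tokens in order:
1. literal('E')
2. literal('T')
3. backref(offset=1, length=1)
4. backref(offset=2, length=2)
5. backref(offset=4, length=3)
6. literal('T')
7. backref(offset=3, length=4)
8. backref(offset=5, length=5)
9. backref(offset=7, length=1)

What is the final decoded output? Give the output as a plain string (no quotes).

Token 1: literal('E'). Output: "E"
Token 2: literal('T'). Output: "ET"
Token 3: backref(off=1, len=1). Copied 'T' from pos 1. Output: "ETT"
Token 4: backref(off=2, len=2). Copied 'TT' from pos 1. Output: "ETTTT"
Token 5: backref(off=4, len=3). Copied 'TTT' from pos 1. Output: "ETTTTTTT"
Token 6: literal('T'). Output: "ETTTTTTTT"
Token 7: backref(off=3, len=4) (overlapping!). Copied 'TTTT' from pos 6. Output: "ETTTTTTTTTTTT"
Token 8: backref(off=5, len=5). Copied 'TTTTT' from pos 8. Output: "ETTTTTTTTTTTTTTTTT"
Token 9: backref(off=7, len=1). Copied 'T' from pos 11. Output: "ETTTTTTTTTTTTTTTTTT"

Answer: ETTTTTTTTTTTTTTTTTT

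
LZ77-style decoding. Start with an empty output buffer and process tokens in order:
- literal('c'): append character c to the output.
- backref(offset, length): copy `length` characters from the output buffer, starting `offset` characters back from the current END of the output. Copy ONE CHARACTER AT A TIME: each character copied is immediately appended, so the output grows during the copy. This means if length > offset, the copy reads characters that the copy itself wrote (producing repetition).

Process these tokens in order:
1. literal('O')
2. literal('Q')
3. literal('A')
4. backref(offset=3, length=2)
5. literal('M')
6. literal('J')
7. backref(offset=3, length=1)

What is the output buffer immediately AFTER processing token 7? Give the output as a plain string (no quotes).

Answer: OQAOQMJQ

Derivation:
Token 1: literal('O'). Output: "O"
Token 2: literal('Q'). Output: "OQ"
Token 3: literal('A'). Output: "OQA"
Token 4: backref(off=3, len=2). Copied 'OQ' from pos 0. Output: "OQAOQ"
Token 5: literal('M'). Output: "OQAOQM"
Token 6: literal('J'). Output: "OQAOQMJ"
Token 7: backref(off=3, len=1). Copied 'Q' from pos 4. Output: "OQAOQMJQ"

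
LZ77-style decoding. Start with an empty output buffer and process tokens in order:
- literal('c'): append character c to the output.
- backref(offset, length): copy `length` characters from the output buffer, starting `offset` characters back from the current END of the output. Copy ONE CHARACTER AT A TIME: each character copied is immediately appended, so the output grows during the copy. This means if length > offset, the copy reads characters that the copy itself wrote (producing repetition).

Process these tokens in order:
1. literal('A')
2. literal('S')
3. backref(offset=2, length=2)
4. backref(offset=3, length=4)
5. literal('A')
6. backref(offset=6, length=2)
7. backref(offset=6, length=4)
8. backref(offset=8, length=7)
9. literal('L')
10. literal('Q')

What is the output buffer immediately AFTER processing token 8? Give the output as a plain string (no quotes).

Answer: ASASSASSASSASSASASSASS

Derivation:
Token 1: literal('A'). Output: "A"
Token 2: literal('S'). Output: "AS"
Token 3: backref(off=2, len=2). Copied 'AS' from pos 0. Output: "ASAS"
Token 4: backref(off=3, len=4) (overlapping!). Copied 'SASS' from pos 1. Output: "ASASSASS"
Token 5: literal('A'). Output: "ASASSASSA"
Token 6: backref(off=6, len=2). Copied 'SS' from pos 3. Output: "ASASSASSASS"
Token 7: backref(off=6, len=4). Copied 'ASSA' from pos 5. Output: "ASASSASSASSASSA"
Token 8: backref(off=8, len=7). Copied 'SASSASS' from pos 7. Output: "ASASSASSASSASSASASSASS"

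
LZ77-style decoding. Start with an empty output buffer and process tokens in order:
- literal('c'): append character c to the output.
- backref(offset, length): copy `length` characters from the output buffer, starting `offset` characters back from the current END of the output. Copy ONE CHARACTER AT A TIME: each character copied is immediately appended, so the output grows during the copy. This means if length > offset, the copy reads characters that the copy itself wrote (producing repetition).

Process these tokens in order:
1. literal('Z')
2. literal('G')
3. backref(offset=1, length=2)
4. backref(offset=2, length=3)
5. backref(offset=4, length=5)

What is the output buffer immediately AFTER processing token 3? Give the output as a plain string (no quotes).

Answer: ZGGG

Derivation:
Token 1: literal('Z'). Output: "Z"
Token 2: literal('G'). Output: "ZG"
Token 3: backref(off=1, len=2) (overlapping!). Copied 'GG' from pos 1. Output: "ZGGG"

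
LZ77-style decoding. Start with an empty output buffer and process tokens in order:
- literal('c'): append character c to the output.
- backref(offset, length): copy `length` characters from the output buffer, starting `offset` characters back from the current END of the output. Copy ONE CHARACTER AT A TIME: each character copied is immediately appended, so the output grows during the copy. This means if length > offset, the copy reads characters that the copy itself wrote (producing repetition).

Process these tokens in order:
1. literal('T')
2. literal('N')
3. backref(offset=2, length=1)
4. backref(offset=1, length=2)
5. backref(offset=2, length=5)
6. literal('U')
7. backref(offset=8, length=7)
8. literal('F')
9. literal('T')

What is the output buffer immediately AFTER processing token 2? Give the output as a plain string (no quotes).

Token 1: literal('T'). Output: "T"
Token 2: literal('N'). Output: "TN"

Answer: TN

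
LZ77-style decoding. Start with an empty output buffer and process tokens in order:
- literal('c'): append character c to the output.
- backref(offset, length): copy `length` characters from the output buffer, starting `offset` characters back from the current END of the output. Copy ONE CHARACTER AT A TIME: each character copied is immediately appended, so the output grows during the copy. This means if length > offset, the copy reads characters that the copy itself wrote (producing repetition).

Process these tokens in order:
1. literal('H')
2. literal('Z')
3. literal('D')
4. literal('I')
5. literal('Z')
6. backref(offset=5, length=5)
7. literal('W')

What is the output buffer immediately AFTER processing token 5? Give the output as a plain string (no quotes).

Token 1: literal('H'). Output: "H"
Token 2: literal('Z'). Output: "HZ"
Token 3: literal('D'). Output: "HZD"
Token 4: literal('I'). Output: "HZDI"
Token 5: literal('Z'). Output: "HZDIZ"

Answer: HZDIZ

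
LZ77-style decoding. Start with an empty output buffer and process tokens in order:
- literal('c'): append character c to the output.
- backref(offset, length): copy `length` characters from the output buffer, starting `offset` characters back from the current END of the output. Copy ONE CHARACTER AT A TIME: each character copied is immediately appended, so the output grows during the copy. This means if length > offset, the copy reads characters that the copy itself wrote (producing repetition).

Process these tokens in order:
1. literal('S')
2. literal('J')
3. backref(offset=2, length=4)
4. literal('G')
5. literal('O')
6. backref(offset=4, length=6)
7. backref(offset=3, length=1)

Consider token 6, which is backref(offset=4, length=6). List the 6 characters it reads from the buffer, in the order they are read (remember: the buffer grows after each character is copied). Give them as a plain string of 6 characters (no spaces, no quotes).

Answer: SJGOSJ

Derivation:
Token 1: literal('S'). Output: "S"
Token 2: literal('J'). Output: "SJ"
Token 3: backref(off=2, len=4) (overlapping!). Copied 'SJSJ' from pos 0. Output: "SJSJSJ"
Token 4: literal('G'). Output: "SJSJSJG"
Token 5: literal('O'). Output: "SJSJSJGO"
Token 6: backref(off=4, len=6). Buffer before: "SJSJSJGO" (len 8)
  byte 1: read out[4]='S', append. Buffer now: "SJSJSJGOS"
  byte 2: read out[5]='J', append. Buffer now: "SJSJSJGOSJ"
  byte 3: read out[6]='G', append. Buffer now: "SJSJSJGOSJG"
  byte 4: read out[7]='O', append. Buffer now: "SJSJSJGOSJGO"
  byte 5: read out[8]='S', append. Buffer now: "SJSJSJGOSJGOS"
  byte 6: read out[9]='J', append. Buffer now: "SJSJSJGOSJGOSJ"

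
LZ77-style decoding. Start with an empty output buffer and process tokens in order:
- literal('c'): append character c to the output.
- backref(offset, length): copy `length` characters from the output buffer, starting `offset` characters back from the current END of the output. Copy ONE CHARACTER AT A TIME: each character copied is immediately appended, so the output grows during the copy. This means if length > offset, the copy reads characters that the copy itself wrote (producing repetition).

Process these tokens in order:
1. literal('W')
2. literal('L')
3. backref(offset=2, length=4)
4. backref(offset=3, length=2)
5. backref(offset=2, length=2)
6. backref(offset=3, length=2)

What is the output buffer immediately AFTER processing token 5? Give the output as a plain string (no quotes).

Answer: WLWLWLLWLW

Derivation:
Token 1: literal('W'). Output: "W"
Token 2: literal('L'). Output: "WL"
Token 3: backref(off=2, len=4) (overlapping!). Copied 'WLWL' from pos 0. Output: "WLWLWL"
Token 4: backref(off=3, len=2). Copied 'LW' from pos 3. Output: "WLWLWLLW"
Token 5: backref(off=2, len=2). Copied 'LW' from pos 6. Output: "WLWLWLLWLW"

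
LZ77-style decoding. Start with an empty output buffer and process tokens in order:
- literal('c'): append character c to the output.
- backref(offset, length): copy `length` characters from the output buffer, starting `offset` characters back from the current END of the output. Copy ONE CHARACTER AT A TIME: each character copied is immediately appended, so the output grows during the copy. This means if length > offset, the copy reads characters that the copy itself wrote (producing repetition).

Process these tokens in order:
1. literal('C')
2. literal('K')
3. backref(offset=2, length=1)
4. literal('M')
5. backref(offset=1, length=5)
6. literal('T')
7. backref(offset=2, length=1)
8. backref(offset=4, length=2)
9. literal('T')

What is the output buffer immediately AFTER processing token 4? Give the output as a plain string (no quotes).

Token 1: literal('C'). Output: "C"
Token 2: literal('K'). Output: "CK"
Token 3: backref(off=2, len=1). Copied 'C' from pos 0. Output: "CKC"
Token 4: literal('M'). Output: "CKCM"

Answer: CKCM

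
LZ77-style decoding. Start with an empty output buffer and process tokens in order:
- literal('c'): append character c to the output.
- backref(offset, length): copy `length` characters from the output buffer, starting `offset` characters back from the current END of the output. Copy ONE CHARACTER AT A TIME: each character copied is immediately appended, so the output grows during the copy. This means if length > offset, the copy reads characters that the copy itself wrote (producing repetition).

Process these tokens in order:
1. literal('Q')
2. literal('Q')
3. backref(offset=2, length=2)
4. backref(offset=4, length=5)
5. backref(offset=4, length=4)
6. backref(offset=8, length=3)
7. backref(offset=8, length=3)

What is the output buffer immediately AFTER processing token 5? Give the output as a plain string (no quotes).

Answer: QQQQQQQQQQQQQ

Derivation:
Token 1: literal('Q'). Output: "Q"
Token 2: literal('Q'). Output: "QQ"
Token 3: backref(off=2, len=2). Copied 'QQ' from pos 0. Output: "QQQQ"
Token 4: backref(off=4, len=5) (overlapping!). Copied 'QQQQQ' from pos 0. Output: "QQQQQQQQQ"
Token 5: backref(off=4, len=4). Copied 'QQQQ' from pos 5. Output: "QQQQQQQQQQQQQ"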